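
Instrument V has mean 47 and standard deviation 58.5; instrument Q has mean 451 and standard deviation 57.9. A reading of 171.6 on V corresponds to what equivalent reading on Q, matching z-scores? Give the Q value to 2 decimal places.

z = (171.6 − 47)/58.5 ≈ 2.1299.
Q = 451 + z·57.9 = 451 + (171.6 − 47)·57.9/58.5 ≈ 574.32.

Q = 574.32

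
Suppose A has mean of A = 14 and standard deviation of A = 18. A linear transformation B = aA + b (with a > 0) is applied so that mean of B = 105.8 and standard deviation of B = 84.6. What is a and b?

a = 4.7, b = 40

standard deviation of B = a·standard deviation of A (a > 0), so a = 84.6/18 = 4.7.
mean of B = a·mean of A + b, so b = 105.8 − 4.7·14 = 40.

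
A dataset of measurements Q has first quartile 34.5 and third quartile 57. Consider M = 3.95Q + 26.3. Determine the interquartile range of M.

IQR(M) = 88.875

IQR of Q = Q3 − Q1 = 57 − 34.5 = 22.5.
Under M = aQ + b, IQR(M) = |a|·IQR(Q) = |3.95|·22.5 = 88.875 (shifts cancel; spread scales by |a|).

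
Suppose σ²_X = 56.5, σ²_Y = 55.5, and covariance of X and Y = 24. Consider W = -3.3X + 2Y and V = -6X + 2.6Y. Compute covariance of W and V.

By bilinearity, covariance of W and V = ac·σ²_X + bd·σ²_Y + (ad+bc)·covariance of X and Y, with a=-3.3, b=2, c=-6, d=2.6.
ac·σ²_X = (-3.3)·(-6)·56.5 = 1118.7
bd·σ²_Y = 2·2.6·55.5 = 288.6
(ad+bc)·covariance of X and Y = (-20.58)·24 = -493.92
covariance of W and V = 1118.7 + 288.6 + (-493.92) = 913.38.

covariance of W and V = 913.38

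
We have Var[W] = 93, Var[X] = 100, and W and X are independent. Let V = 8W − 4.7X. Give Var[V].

Var[V] = 8161

Var[V] = a²·Var[W] + b²·Var[X] + 2ab·Cov[W, X] with a = 8, b = -4.7.
Independence gives Cov[W, X] = 0.
= 8²·93 + (-4.7)²·100 + 2·8·(-4.7)·0
= 5952 + 2209 + 0 = 8161.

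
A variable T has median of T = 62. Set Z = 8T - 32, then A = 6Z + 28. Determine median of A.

median of A = 2812

median of Z = 8·62 + (-32) = 464.
median of A = 6·464 + 28 = 2812.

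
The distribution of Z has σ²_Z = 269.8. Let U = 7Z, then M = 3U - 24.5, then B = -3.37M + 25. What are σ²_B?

σ²_U = 7²·269.8 = 13220.2.
σ²_M = 3²·13220.2 = 118981.8.
σ²_B = (-3.37)²·118981.8 = 1351264.40442.

σ²_B = 1351264.40442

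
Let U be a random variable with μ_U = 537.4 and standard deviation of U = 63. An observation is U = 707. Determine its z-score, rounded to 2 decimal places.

z = (U − μ_U) / standard deviation of U = (707 − 537.4) / 63 ≈ 2.69.

z = 2.69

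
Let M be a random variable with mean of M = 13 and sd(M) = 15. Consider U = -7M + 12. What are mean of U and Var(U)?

mean of U = -79, Var(U) = 11025

U = -7M + 12 is linear with a = -7, b = 12.
mean of U = a·mean of M + b = (-7)·13 + 12 = -79.
Var(M) = 15² = 225.
Var(U) = a²·Var(M) = (-7)²·225 = 11025 (the additive constant 12 does not affect variance).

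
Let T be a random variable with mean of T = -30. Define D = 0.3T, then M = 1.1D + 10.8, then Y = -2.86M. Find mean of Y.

mean of Y = -2.574

mean of D = 0.3·(-30) = -9.
mean of M = 1.1·(-9) + 10.8 = 0.9.
mean of Y = (-2.86)·0.9 = -2.574.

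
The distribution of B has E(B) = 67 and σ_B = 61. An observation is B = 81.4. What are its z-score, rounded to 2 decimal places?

z = 0.24

z = (B − E(B)) / σ_B = (81.4 − 67) / 61 ≈ 0.24.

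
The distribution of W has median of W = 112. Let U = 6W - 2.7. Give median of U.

median of U = 669.3

A linear map preserves order up to sign, so median of U = a·median of W + b = 6·112 + (-2.7) = 669.3.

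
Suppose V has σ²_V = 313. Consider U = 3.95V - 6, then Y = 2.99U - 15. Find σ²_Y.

σ²_Y = 43659.71590825

σ²_U = 3.95²·313 = 4883.5825.
σ²_Y = 2.99²·4883.5825 = 43659.71590825.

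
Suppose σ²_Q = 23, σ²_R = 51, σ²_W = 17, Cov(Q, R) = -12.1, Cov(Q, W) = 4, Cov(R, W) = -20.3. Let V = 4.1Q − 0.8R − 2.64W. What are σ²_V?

σ²_V = 444.79

σ²_V = a²·σ²_Q + b²·σ²_R + c²·σ²_W + 2ab·Cov(Q, R) + 2ac·Cov(Q, W) + 2bc·Cov(R, W), with a = 4.1, b = -0.8, c = -2.64.
= 386.63 + 32.64 + 118.4832 + 79.376 + (-86.592) + (-85.7472)
= 444.79.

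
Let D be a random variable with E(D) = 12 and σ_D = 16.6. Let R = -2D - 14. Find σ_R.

R = -2D - 14 is linear with a = -2, b = -14.
σ_R = |a|·σ_D = |-2|·16.6 = 33.2.

σ_R = 33.2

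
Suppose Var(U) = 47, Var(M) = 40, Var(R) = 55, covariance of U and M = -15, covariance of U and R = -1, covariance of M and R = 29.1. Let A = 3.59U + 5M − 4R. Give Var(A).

Var(A) = a²·Var(U) + b²·Var(M) + c²·Var(R) + 2ab·covariance of U and M + 2ac·covariance of U and R + 2bc·covariance of M and R, with a = 3.59, b = 5, c = -4.
= 605.7407 + 1000 + 880 + (-538.5) + 28.72 + (-1164)
= 811.9607.

Var(A) = 811.9607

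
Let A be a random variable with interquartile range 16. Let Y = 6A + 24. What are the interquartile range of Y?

IQR(Y) = 96

Under Y = aA + b, IQR(Y) = |a|·IQR(A) = |6|·16 = 96 (shifts cancel; spread scales by |a|).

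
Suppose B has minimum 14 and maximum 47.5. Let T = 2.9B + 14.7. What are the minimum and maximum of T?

min(T) = 55.3, max(T) = 152.45

a = 2.9 > 0, so min(T) = a·min(B)+b = 2.9·14 + 14.7 = 55.3 and max(T) = 2.9·47.5 + 14.7 = 152.45.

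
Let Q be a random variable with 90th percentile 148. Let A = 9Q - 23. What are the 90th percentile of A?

Since a = 9 > 0 the transformation is increasing, so the 90th percentile of A = a·(P_{90} of Q) + b = 9·148 + (-23) = 1309.

90th percentile of A = 1309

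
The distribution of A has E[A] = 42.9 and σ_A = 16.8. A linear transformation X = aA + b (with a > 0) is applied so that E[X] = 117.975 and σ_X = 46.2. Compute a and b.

σ_X = a·σ_A (a > 0), so a = 46.2/16.8 = 2.75.
E[X] = a·E[A] + b, so b = 117.975 − 2.75·42.9 = 0.

a = 2.75, b = 0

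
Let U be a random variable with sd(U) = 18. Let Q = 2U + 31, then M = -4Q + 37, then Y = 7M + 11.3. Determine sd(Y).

sd(Q) = |2|·18 = 36.
sd(M) = |-4|·36 = 144.
sd(Y) = |7|·144 = 1008.

sd(Y) = 1008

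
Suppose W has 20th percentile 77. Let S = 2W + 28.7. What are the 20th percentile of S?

Since a = 2 > 0 the transformation is increasing, so the 20th percentile of S = a·(P_{20} of W) + b = 2·77 + 28.7 = 182.7.

20th percentile of S = 182.7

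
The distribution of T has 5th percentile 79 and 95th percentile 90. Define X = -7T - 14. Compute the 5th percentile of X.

Since a = -7 < 0 the transformation is decreasing, reversing order: the 5th percentile of X corresponds to the 95th percentile of T.
So P_{5}(X) = a·P_{95}(T) + b = (-7)·90 + (-14) = -644.

5th percentile of X = -644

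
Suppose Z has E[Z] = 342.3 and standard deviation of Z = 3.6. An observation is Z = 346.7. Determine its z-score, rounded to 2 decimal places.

z = 1.22

z = (Z − E[Z]) / standard deviation of Z = (346.7 − 342.3) / 3.6 ≈ 1.22.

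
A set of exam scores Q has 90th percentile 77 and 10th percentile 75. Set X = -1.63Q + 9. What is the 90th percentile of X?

Since a = -1.63 < 0 the transformation is decreasing, reversing order: the 90th percentile of X corresponds to the 10th percentile of Q.
So P_{90}(X) = a·P_{10}(Q) + b = (-1.63)·75 + 9 = -113.25.

90th percentile of X = -113.25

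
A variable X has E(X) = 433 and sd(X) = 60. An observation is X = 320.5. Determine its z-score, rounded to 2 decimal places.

z = -1.88

z = (X − E(X)) / sd(X) = (320.5 − 433) / 60 ≈ -1.88.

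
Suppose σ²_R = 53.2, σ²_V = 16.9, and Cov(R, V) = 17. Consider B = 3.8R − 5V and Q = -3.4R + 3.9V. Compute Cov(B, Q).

Cov(B, Q) = -475.954

By bilinearity, Cov(B, Q) = ac·σ²_R + bd·σ²_V + (ad+bc)·Cov(R, V), with a=3.8, b=-5, c=-3.4, d=3.9.
ac·σ²_R = 3.8·(-3.4)·53.2 = -687.344
bd·σ²_V = (-5)·3.9·16.9 = -329.55
(ad+bc)·Cov(R, V) = (31.82)·17 = 540.94
Cov(B, Q) = -687.344 + (-329.55) + 540.94 = -475.954.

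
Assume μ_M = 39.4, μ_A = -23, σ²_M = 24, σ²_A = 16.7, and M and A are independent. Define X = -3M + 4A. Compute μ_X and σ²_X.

μ_X = -210.2, σ²_X = 483.2

μ_X = (-3)·μ_M + 4·μ_A = (-3)·39.4 + 4·(-23) = -210.2.
σ²_X = a²·σ²_M + b²·σ²_A + 2ab·Cov[M, A] with a = -3, b = 4.
Independence gives Cov[M, A] = 0.
= (-3)²·24 + 4²·16.7 + 2·(-3)·4·0
= 216 + 267.2 + 0 = 483.2.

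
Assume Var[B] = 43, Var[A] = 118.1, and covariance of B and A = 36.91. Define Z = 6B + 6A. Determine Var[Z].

Var[Z] = 8457.12

Var[Z] = a²·Var[B] + b²·Var[A] + 2ab·covariance of B and A with a = 6, b = 6.
= 6²·43 + 6²·118.1 + 2·6·6·36.91
= 1548 + 4251.6 + 2657.52 = 8457.12.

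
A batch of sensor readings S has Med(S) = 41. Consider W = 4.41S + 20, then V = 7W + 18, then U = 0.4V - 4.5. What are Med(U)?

Med(U) = 564.968

Med(W) = 4.41·41 + 20 = 200.81.
Med(V) = 7·200.81 + 18 = 1423.67.
Med(U) = 0.4·1423.67 + (-4.5) = 564.968.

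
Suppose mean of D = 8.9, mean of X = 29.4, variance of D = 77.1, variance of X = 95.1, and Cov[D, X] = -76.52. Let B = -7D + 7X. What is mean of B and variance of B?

mean of B = (-7)·mean of D + 7·mean of X = (-7)·8.9 + 7·29.4 = 143.5.
variance of B = a²·variance of D + b²·variance of X + 2ab·Cov[D, X] with a = -7, b = 7.
= (-7)²·77.1 + 7²·95.1 + 2·(-7)·7·(-76.52)
= 3777.9 + 4659.9 + 7498.96 = 15936.76.

mean of B = 143.5, variance of B = 15936.76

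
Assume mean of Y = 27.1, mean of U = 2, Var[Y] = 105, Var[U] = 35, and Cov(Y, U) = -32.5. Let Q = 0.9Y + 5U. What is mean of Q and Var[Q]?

mean of Q = 0.9·mean of Y + 5·mean of U = 0.9·27.1 + 5·2 = 34.39.
Var[Q] = a²·Var[Y] + b²·Var[U] + 2ab·Cov(Y, U) with a = 0.9, b = 5.
= 0.9²·105 + 5²·35 + 2·0.9·5·(-32.5)
= 85.05 + 875 + (-292.5) = 667.55.

mean of Q = 34.39, Var[Q] = 667.55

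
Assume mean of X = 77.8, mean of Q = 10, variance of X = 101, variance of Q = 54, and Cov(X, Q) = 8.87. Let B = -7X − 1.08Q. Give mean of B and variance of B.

mean of B = (-7)·mean of X + (-1.08)·mean of Q = (-7)·77.8 + (-1.08)·10 = -555.4.
variance of B = a²·variance of X + b²·variance of Q + 2ab·Cov(X, Q) with a = -7, b = -1.08.
= (-7)²·101 + (-1.08)²·54 + 2·(-7)·(-1.08)·8.87
= 4949 + 62.9856 + 134.1144 = 5146.1.

mean of B = -555.4, variance of B = 5146.1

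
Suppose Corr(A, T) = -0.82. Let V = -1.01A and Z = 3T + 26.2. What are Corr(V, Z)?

Linear rescalings preserve |correlation|; the slopes -1.01 and 3 have opposite signs, so the correlation flips sign: Corr(V, Z) = −Corr(A, T) = 0.82.

Corr(V, Z) = 0.82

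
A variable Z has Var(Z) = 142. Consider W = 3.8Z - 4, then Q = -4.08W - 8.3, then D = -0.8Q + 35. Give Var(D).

Var(W) = 3.8²·142 = 2050.48.
Var(Q) = (-4.08)²·2050.48 = 34133.110272.
Var(D) = (-0.8)²·34133.110272 = 21845.19057408.

Var(D) = 21845.19057408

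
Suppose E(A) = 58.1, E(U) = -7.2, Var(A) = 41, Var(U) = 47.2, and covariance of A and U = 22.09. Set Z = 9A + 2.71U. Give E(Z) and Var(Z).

E(Z) = 9·E(A) + 2.71·E(U) = 9·58.1 + 2.71·(-7.2) = 503.388.
Var(Z) = a²·Var(A) + b²·Var(U) + 2ab·covariance of A and U with a = 9, b = 2.71.
= 9²·41 + 2.71²·47.2 + 2·9·2.71·22.09
= 3321 + 346.64152 + 1077.5502 = 4745.19172.

E(Z) = 503.388, Var(Z) = 4745.19172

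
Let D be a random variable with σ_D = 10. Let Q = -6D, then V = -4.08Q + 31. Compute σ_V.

σ_V = 244.8

σ_Q = |-6|·10 = 60.
σ_V = |-4.08|·60 = 244.8.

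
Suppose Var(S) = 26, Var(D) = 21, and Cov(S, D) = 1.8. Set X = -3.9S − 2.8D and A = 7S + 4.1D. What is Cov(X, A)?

By bilinearity, Cov(X, A) = ac·Var(S) + bd·Var(D) + (ad+bc)·Cov(S, D), with a=-3.9, b=-2.8, c=7, d=4.1.
ac·Var(S) = (-3.9)·7·26 = -709.8
bd·Var(D) = (-2.8)·4.1·21 = -241.08
(ad+bc)·Cov(S, D) = (-35.59)·1.8 = -64.062
Cov(X, A) = -709.8 + (-241.08) + (-64.062) = -1014.942.

Cov(X, A) = -1014.942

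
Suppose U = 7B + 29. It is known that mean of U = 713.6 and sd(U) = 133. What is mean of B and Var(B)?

mean of B = 97.8, Var(B) = 361

From U = 7B + 29: mean of U = a·mean of B + b, so mean of B = (mean of U − b)/a = (713.6 − 29)/7 = 97.8.
Var(U) = 133² = 17689.
Var(U) = a²·Var(B), so Var(B) = 17689/7² = 361.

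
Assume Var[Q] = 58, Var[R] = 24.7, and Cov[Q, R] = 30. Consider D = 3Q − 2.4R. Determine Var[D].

Var[D] = a²·Var[Q] + b²·Var[R] + 2ab·Cov[Q, R] with a = 3, b = -2.4.
= 3²·58 + (-2.4)²·24.7 + 2·3·(-2.4)·30
= 522 + 142.272 + (-432) = 232.272.

Var[D] = 232.272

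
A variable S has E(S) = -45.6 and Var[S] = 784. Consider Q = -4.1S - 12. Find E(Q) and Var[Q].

Q = -4.1S - 12 is linear with a = -4.1, b = -12.
E(Q) = a·E(S) + b = (-4.1)·(-45.6) + (-12) = 174.96.
Var[Q] = a²·Var[S] = (-4.1)²·784 = 13179.04 (the additive constant -12 does not affect variance).

E(Q) = 174.96, Var[Q] = 13179.04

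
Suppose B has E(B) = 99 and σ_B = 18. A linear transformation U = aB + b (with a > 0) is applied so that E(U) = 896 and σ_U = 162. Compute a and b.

a = 9, b = 5

σ_U = a·σ_B (a > 0), so a = 162/18 = 9.
E(U) = a·E(B) + b, so b = 896 − 9·99 = 5.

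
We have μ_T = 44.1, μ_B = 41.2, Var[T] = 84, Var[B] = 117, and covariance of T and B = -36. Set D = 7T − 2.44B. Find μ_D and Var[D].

μ_D = 7·μ_T + (-2.44)·μ_B = 7·44.1 + (-2.44)·41.2 = 208.172.
Var[D] = a²·Var[T] + b²·Var[B] + 2ab·covariance of T and B with a = 7, b = -2.44.
= 7²·84 + (-2.44)²·117 + 2·7·(-2.44)·(-36)
= 4116 + 696.5712 + 1229.76 = 6042.3312.

μ_D = 208.172, Var[D] = 6042.3312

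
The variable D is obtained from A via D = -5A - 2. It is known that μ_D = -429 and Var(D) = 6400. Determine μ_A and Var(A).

From D = -5A - 2: μ_D = a·μ_A + b, so μ_A = (μ_D − b)/a = (-429 − (-2))/(-5) = 85.4.
Var(D) = a²·Var(A), so Var(A) = 6400/(-5)² = 256.

μ_A = 85.4, Var(A) = 256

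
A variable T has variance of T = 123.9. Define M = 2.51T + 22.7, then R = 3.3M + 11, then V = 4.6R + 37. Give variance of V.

variance of V = 179871.473525436

variance of M = 2.51²·123.9 = 780.58239.
variance of R = 3.3²·780.58239 = 8500.5422271.
variance of V = 4.6²·8500.5422271 = 179871.473525436.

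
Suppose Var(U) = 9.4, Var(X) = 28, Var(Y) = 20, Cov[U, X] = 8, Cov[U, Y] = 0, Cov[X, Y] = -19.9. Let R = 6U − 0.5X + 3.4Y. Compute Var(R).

Var(R) = a²·Var(U) + b²·Var(X) + c²·Var(Y) + 2ab·Cov[U, X] + 2ac·Cov[U, Y] + 2bc·Cov[X, Y], with a = 6, b = -0.5, c = 3.4.
= 338.4 + 7 + 231.2 + (-48) + 0 + 67.66
= 596.26.

Var(R) = 596.26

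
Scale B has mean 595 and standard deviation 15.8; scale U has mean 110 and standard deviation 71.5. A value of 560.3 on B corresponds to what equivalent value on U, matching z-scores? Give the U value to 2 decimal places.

z = (560.3 − 595)/15.8 ≈ -2.1962.
U = 110 + z·71.5 = 110 + (560.3 − 595)·71.5/15.8 ≈ -47.03.

U = -47.03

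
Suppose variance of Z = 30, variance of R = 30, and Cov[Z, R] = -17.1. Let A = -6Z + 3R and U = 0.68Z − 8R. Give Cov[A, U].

Cov[A, U] = -1698.084

By bilinearity, Cov[A, U] = ac·variance of Z + bd·variance of R + (ad+bc)·Cov[Z, R], with a=-6, b=3, c=0.68, d=-8.
ac·variance of Z = (-6)·0.68·30 = -122.4
bd·variance of R = 3·(-8)·30 = -720
(ad+bc)·Cov[Z, R] = (50.04)·(-17.1) = -855.684
Cov[A, U] = -122.4 + (-720) + (-855.684) = -1698.084.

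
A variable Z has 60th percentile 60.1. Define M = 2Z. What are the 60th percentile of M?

60th percentile of M = 120.2

Since a = 2 > 0 the transformation is increasing, so the 60th percentile of M = a·(P_{60} of Z) + b = 2·60.1 = 120.2.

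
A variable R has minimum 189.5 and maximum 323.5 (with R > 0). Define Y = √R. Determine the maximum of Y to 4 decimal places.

√R is increasing on this domain, so max(Y) comes from max(R) = 323.5: max(Y) = √(323.5) ≈ 17.9861.

max(Y) = 17.9861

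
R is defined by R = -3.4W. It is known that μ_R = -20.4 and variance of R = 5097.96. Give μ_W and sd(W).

From R = -3.4W: μ_R = a·μ_W + b, so μ_W = (μ_R − b)/a = (-20.4 − 0)/(-3.4) = 6.
sd(R) = √5097.96 = 71.4.
sd(R) = |a|·sd(W), so sd(W) = 71.4/|-3.4| = 21.

μ_W = 6, sd(W) = 21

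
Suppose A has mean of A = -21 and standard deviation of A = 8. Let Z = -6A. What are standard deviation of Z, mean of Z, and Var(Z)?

standard deviation of Z = 48, mean of Z = 126, Var(Z) = 2304

Z = -6A is linear with a = -6, b = 0.
standard deviation of Z = |a|·standard deviation of A = |-6|·8 = 48.
mean of Z = a·mean of A + b = (-6)·(-21) = 126.
Var(A) = 8² = 64.
Var(Z) = a²·Var(A) = (-6)²·64 = 2304.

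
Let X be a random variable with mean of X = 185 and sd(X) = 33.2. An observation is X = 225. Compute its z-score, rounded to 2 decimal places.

z = (X − mean of X) / sd(X) = (225 − 185) / 33.2 ≈ 1.20.

z = 1.20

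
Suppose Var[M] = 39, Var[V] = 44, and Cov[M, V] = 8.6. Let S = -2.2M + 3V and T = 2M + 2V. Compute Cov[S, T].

By bilinearity, Cov[S, T] = ac·Var[M] + bd·Var[V] + (ad+bc)·Cov[M, V], with a=-2.2, b=3, c=2, d=2.
ac·Var[M] = (-2.2)·2·39 = -171.6
bd·Var[V] = 3·2·44 = 264
(ad+bc)·Cov[M, V] = (1.6)·8.6 = 13.76
Cov[S, T] = -171.6 + 264 + 13.76 = 106.16.

Cov[S, T] = 106.16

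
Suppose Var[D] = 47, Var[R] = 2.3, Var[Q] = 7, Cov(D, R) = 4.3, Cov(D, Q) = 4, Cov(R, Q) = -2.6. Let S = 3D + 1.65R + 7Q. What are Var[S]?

Var[S] = 922.77175

Var[S] = a²·Var[D] + b²·Var[R] + c²·Var[Q] + 2ab·Cov(D, R) + 2ac·Cov(D, Q) + 2bc·Cov(R, Q), with a = 3, b = 1.65, c = 7.
= 423 + 6.26175 + 343 + 42.57 + 168 + (-60.06)
= 922.77175.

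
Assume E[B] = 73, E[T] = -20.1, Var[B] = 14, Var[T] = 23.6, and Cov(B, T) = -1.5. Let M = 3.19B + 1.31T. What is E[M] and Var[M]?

E[M] = 3.19·E[B] + 1.31·E[T] = 3.19·73 + 1.31·(-20.1) = 206.539.
Var[M] = a²·Var[B] + b²·Var[T] + 2ab·Cov(B, T) with a = 3.19, b = 1.31.
= 3.19²·14 + 1.31²·23.6 + 2·3.19·1.31·(-1.5)
= 142.4654 + 40.49996 + (-12.5367) = 170.42866.

E[M] = 206.539, Var[M] = 170.42866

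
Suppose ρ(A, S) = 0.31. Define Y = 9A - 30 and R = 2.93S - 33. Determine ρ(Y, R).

Linear rescalings preserve correlation up to sign; here the slopes 9 and 2.93 have the same sign, so ρ(Y, R) = ρ(A, S) = 0.31.

ρ(Y, R) = 0.31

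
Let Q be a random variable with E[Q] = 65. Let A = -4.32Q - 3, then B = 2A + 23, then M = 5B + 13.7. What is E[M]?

E[A] = (-4.32)·65 + (-3) = -283.8.
E[B] = 2·(-283.8) + 23 = -544.6.
E[M] = 5·(-544.6) + 13.7 = -2709.3.

E[M] = -2709.3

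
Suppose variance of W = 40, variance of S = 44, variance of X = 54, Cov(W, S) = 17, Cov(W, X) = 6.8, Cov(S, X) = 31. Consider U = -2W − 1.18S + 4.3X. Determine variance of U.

variance of U = 868.4176

variance of U = a²·variance of W + b²·variance of S + c²·variance of X + 2ab·Cov(W, S) + 2ac·Cov(W, X) + 2bc·Cov(S, X), with a = -2, b = -1.18, c = 4.3.
= 160 + 61.2656 + 998.46 + 80.24 + (-116.96) + (-314.588)
= 868.4176.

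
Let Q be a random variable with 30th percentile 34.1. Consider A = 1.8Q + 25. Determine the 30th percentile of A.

30th percentile of A = 86.38

Since a = 1.8 > 0 the transformation is increasing, so the 30th percentile of A = a·(P_{30} of Q) + b = 1.8·34.1 + 25 = 86.38.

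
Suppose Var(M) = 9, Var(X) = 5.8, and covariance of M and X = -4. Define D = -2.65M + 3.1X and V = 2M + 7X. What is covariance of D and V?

By bilinearity, covariance of D and V = ac·Var(M) + bd·Var(X) + (ad+bc)·covariance of M and X, with a=-2.65, b=3.1, c=2, d=7.
ac·Var(M) = (-2.65)·2·9 = -47.7
bd·Var(X) = 3.1·7·5.8 = 125.86
(ad+bc)·covariance of M and X = (-12.35)·(-4) = 49.4
covariance of D and V = -47.7 + 125.86 + 49.4 = 127.56.

covariance of D and V = 127.56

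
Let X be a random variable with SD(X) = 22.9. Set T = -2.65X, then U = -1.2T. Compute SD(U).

SD(U) = 72.822

SD(T) = |-2.65|·22.9 = 60.685.
SD(U) = |-1.2|·60.685 = 72.822.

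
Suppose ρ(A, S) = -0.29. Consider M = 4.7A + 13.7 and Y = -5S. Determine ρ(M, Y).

ρ(M, Y) = 0.29

Linear rescalings preserve |correlation|; the slopes 4.7 and -5 have opposite signs, so the correlation flips sign: ρ(M, Y) = −ρ(A, S) = 0.29.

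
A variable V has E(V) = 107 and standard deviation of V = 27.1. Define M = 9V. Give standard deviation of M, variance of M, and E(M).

standard deviation of M = 243.9, variance of M = 59487.21, E(M) = 963

M = 9V is linear with a = 9, b = 0.
standard deviation of M = |a|·standard deviation of V = |9|·27.1 = 243.9.
variance of V = 27.1² = 734.41.
variance of M = a²·variance of V = 9²·734.41 = 59487.21.
E(M) = a·E(V) + b = 9·107 = 963.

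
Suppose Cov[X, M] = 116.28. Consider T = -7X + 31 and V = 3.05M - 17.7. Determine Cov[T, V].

Cov[T, V] = -2482.578

Cov[T, V] = a·c·Cov[X, M] = (-7)·3.05·116.28 = -2482.578. Additive constants drop out.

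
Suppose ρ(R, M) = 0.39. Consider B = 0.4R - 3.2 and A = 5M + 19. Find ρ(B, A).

Linear rescalings preserve correlation up to sign; here the slopes 0.4 and 5 have the same sign, so ρ(B, A) = ρ(R, M) = 0.39.

ρ(B, A) = 0.39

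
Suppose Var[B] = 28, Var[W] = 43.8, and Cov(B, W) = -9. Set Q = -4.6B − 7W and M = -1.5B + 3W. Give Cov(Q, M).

Cov(Q, M) = -696.9

By bilinearity, Cov(Q, M) = ac·Var[B] + bd·Var[W] + (ad+bc)·Cov(B, W), with a=-4.6, b=-7, c=-1.5, d=3.
ac·Var[B] = (-4.6)·(-1.5)·28 = 193.2
bd·Var[W] = (-7)·3·43.8 = -919.8
(ad+bc)·Cov(B, W) = (-3.3)·(-9) = 29.7
Cov(Q, M) = 193.2 + (-919.8) + 29.7 = -696.9.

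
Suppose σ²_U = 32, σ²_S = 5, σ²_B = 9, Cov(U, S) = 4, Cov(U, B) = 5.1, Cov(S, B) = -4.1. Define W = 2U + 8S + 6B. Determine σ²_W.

σ²_W = a²·σ²_U + b²·σ²_S + c²·σ²_B + 2ab·Cov(U, S) + 2ac·Cov(U, B) + 2bc·Cov(S, B), with a = 2, b = 8, c = 6.
= 128 + 320 + 324 + 128 + 122.4 + (-393.6)
= 628.8.

σ²_W = 628.8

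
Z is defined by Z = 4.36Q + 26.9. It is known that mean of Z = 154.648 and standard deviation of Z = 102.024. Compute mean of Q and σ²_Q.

mean of Q = 29.3, σ²_Q = 547.56

From Z = 4.36Q + 26.9: mean of Z = a·mean of Q + b, so mean of Q = (mean of Z − b)/a = (154.648 − 26.9)/4.36 = 29.3.
σ²_Z = 102.024² = 10408.896576.
σ²_Z = a²·σ²_Q, so σ²_Q = 10408.896576/4.36² = 547.56.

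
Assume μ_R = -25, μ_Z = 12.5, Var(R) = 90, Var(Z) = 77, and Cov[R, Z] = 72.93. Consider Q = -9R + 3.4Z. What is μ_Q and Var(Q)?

μ_Q = (-9)·μ_R + 3.4·μ_Z = (-9)·(-25) + 3.4·12.5 = 267.5.
Var(Q) = a²·Var(R) + b²·Var(Z) + 2ab·Cov[R, Z] with a = -9, b = 3.4.
= (-9)²·90 + 3.4²·77 + 2·(-9)·3.4·72.93
= 7290 + 890.12 + (-4463.316) = 3716.804.

μ_Q = 267.5, Var(Q) = 3716.804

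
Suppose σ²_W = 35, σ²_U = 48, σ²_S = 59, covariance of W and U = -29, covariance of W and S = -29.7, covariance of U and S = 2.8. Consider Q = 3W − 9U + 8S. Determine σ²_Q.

σ²_Q = 7716.2

σ²_Q = a²·σ²_W + b²·σ²_U + c²·σ²_S + 2ab·covariance of W and U + 2ac·covariance of W and S + 2bc·covariance of U and S, with a = 3, b = -9, c = 8.
= 315 + 3888 + 3776 + 1566 + (-1425.6) + (-403.2)
= 7716.2.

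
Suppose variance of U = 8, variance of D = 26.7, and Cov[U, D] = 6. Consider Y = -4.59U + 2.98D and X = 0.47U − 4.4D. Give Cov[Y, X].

Cov[Y, X] = -237.7692

By bilinearity, Cov[Y, X] = ac·variance of U + bd·variance of D + (ad+bc)·Cov[U, D], with a=-4.59, b=2.98, c=0.47, d=-4.4.
ac·variance of U = (-4.59)·0.47·8 = -17.2584
bd·variance of D = 2.98·(-4.4)·26.7 = -350.0904
(ad+bc)·Cov[U, D] = (21.5966)·6 = 129.5796
Cov[Y, X] = -17.2584 + (-350.0904) + 129.5796 = -237.7692.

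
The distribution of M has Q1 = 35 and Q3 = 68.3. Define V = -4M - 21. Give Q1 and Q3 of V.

a = -4 < 0 reverses order: Q1(V) comes from Q3(M), Q3(V) from Q1(M).
Q1(V) = (-4)·68.3 + (-21) = -294.2; Q3(V) = (-4)·35 + (-21) = -161.

Q1(V) = -294.2, Q3(V) = -161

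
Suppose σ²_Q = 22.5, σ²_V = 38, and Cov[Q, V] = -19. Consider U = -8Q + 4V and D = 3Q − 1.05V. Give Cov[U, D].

Cov[U, D] = -1087.2

By bilinearity, Cov[U, D] = ac·σ²_Q + bd·σ²_V + (ad+bc)·Cov[Q, V], with a=-8, b=4, c=3, d=-1.05.
ac·σ²_Q = (-8)·3·22.5 = -540
bd·σ²_V = 4·(-1.05)·38 = -159.6
(ad+bc)·Cov[Q, V] = (20.4)·(-19) = -387.6
Cov[U, D] = -540 + (-159.6) + (-387.6) = -1087.2.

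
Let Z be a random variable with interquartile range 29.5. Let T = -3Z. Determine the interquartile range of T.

Under T = aZ + b, IQR(T) = |a|·IQR(Z) = |-3|·29.5 = 88.5 (shifts cancel; spread scales by |a|).

IQR(T) = 88.5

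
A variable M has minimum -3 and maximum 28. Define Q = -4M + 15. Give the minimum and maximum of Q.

a = -4 < 0, so order reverses: min(Q) = a·max(M)+b = (-4)·28 + 15 = -97; max(Q) = a·min(M)+b = (-4)·(-3) + 15 = 27.

min(Q) = -97, max(Q) = 27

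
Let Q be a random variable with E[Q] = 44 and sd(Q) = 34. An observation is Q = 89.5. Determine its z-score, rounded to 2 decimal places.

z = (Q − E[Q]) / sd(Q) = (89.5 − 44) / 34 ≈ 1.34.

z = 1.34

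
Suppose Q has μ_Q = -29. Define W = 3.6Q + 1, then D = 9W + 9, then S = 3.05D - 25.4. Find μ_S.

μ_W = 3.6·(-29) + 1 = -103.4.
μ_D = 9·(-103.4) + 9 = -921.6.
μ_S = 3.05·(-921.6) + (-25.4) = -2836.28.

μ_S = -2836.28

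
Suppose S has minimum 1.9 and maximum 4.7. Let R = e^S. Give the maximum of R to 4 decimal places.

e^S is increasing on this domain, so max(R) comes from max(S) = 4.7: max(R) = exp(4.7) ≈ 109.9472.

max(R) = 109.9472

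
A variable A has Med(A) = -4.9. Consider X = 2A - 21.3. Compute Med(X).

A linear map preserves order up to sign, so Med(X) = a·Med(A) + b = 2·(-4.9) + (-21.3) = -31.1.

Med(X) = -31.1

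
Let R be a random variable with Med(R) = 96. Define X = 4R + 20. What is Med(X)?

Med(X) = 404

A linear map preserves order up to sign, so Med(X) = a·Med(R) + b = 4·96 + 20 = 404.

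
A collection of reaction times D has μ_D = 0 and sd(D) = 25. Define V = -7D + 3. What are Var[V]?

Var[V] = 30625

V = -7D + 3 is linear with a = -7, b = 3.
Var[D] = 25² = 625.
Var[V] = a²·Var[D] = (-7)²·625 = 30625 (the additive constant 3 does not affect variance).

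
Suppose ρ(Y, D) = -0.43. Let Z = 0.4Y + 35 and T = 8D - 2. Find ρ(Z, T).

Linear rescalings preserve correlation up to sign; here the slopes 0.4 and 8 have the same sign, so ρ(Z, T) = ρ(Y, D) = -0.43.

ρ(Z, T) = -0.43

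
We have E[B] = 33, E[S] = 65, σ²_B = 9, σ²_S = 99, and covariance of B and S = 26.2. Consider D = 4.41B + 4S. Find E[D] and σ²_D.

E[D] = 4.41·E[B] + 4·E[S] = 4.41·33 + 4·65 = 405.53.
σ²_D = a²·σ²_B + b²·σ²_S + 2ab·covariance of B and S with a = 4.41, b = 4.
= 4.41²·9 + 4²·99 + 2·4.41·4·26.2
= 175.0329 + 1584 + 924.336 = 2683.3689.

E[D] = 405.53, σ²_D = 2683.3689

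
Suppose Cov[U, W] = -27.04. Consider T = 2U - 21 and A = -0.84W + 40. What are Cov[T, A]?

Cov[T, A] = a·c·Cov[U, W] = 2·(-0.84)·(-27.04) = 45.4272. Additive constants drop out.

Cov[T, A] = 45.4272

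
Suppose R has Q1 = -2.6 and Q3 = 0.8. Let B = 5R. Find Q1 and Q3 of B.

a = 5 > 0: Q1(B) = a·Q1(R)+b = -13, Q3(B) = a·Q3(R)+b = 4.

Q1(B) = -13, Q3(B) = 4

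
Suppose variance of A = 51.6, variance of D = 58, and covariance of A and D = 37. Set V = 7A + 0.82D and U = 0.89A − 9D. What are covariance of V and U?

covariance of V and U = -2410.5694

By bilinearity, covariance of V and U = ac·variance of A + bd·variance of D + (ad+bc)·covariance of A and D, with a=7, b=0.82, c=0.89, d=-9.
ac·variance of A = 7·0.89·51.6 = 321.468
bd·variance of D = 0.82·(-9)·58 = -428.04
(ad+bc)·covariance of A and D = (-62.2702)·37 = -2303.9974
covariance of V and U = 321.468 + (-428.04) + (-2303.9974) = -2410.5694.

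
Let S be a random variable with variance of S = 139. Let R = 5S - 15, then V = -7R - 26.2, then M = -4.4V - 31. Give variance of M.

variance of M = 3296524

variance of R = 5²·139 = 3475.
variance of V = (-7)²·3475 = 170275.
variance of M = (-4.4)²·170275 = 3296524.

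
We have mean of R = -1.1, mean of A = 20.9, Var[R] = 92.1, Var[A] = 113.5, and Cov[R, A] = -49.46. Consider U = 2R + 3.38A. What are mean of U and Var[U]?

mean of U = 68.442, Var[U] = 996.3702

mean of U = 2·mean of R + 3.38·mean of A = 2·(-1.1) + 3.38·20.9 = 68.442.
Var[U] = a²·Var[R] + b²·Var[A] + 2ab·Cov[R, A] with a = 2, b = 3.38.
= 2²·92.1 + 3.38²·113.5 + 2·2·3.38·(-49.46)
= 368.4 + 1296.6694 + (-668.6992) = 996.3702.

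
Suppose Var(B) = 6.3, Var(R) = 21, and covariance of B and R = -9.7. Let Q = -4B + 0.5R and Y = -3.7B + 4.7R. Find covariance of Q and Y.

covariance of Q and Y = 342.895

By bilinearity, covariance of Q and Y = ac·Var(B) + bd·Var(R) + (ad+bc)·covariance of B and R, with a=-4, b=0.5, c=-3.7, d=4.7.
ac·Var(B) = (-4)·(-3.7)·6.3 = 93.24
bd·Var(R) = 0.5·4.7·21 = 49.35
(ad+bc)·covariance of B and R = (-20.65)·(-9.7) = 200.305
covariance of Q and Y = 93.24 + 49.35 + 200.305 = 342.895.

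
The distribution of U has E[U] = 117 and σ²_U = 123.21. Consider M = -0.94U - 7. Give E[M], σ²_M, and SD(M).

E[M] = -116.98, σ²_M = 108.868356, SD(M) = 10.434

M = -0.94U - 7 is linear with a = -0.94, b = -7.
E[M] = a·E[U] + b = (-0.94)·117 + (-7) = -116.98.
σ²_M = a²·σ²_U = (-0.94)²·123.21 = 108.868356 (the additive constant -7 does not affect variance).
SD(U) = √123.21 = 11.1.
SD(M) = |a|·SD(U) = |-0.94|·11.1 = 10.434.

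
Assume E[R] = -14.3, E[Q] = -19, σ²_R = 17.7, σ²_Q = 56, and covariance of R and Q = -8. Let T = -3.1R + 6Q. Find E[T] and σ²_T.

E[T] = (-3.1)·E[R] + 6·E[Q] = (-3.1)·(-14.3) + 6·(-19) = -69.67.
σ²_T = a²·σ²_R + b²·σ²_Q + 2ab·covariance of R and Q with a = -3.1, b = 6.
= (-3.1)²·17.7 + 6²·56 + 2·(-3.1)·6·(-8)
= 170.097 + 2016 + 297.6 = 2483.697.

E[T] = -69.67, σ²_T = 2483.697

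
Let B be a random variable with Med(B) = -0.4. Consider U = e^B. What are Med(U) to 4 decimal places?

e^B is monotone on this domain, so Med(U) = exp(-0.4) ≈ 0.6703.

Med(U) = 0.6703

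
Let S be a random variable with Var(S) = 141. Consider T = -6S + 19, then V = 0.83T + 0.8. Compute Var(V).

Var(T) = (-6)²·141 = 5076.
Var(V) = 0.83²·5076 = 3496.8564.

Var(V) = 3496.8564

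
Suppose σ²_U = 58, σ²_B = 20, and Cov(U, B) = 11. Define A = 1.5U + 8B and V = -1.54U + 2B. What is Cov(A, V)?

By bilinearity, Cov(A, V) = ac·σ²_U + bd·σ²_B + (ad+bc)·Cov(U, B), with a=1.5, b=8, c=-1.54, d=2.
ac·σ²_U = 1.5·(-1.54)·58 = -133.98
bd·σ²_B = 8·2·20 = 320
(ad+bc)·Cov(U, B) = (-9.32)·11 = -102.52
Cov(A, V) = -133.98 + 320 + (-102.52) = 83.5.

Cov(A, V) = 83.5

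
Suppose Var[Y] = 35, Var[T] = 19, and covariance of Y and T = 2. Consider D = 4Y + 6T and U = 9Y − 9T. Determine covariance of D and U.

covariance of D and U = 270

By bilinearity, covariance of D and U = ac·Var[Y] + bd·Var[T] + (ad+bc)·covariance of Y and T, with a=4, b=6, c=9, d=-9.
ac·Var[Y] = 4·9·35 = 1260
bd·Var[T] = 6·(-9)·19 = -1026
(ad+bc)·covariance of Y and T = (18)·2 = 36
covariance of D and U = 1260 + (-1026) + 36 = 270.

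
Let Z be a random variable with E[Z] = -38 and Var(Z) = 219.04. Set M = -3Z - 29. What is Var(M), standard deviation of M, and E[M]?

Var(M) = 1971.36, standard deviation of M = 44.4, E[M] = 85

M = -3Z - 29 is linear with a = -3, b = -29.
Var(M) = a²·Var(Z) = (-3)²·219.04 = 1971.36 (the additive constant -29 does not affect variance).
standard deviation of Z = √219.04 = 14.8.
standard deviation of M = |a|·standard deviation of Z = |-3|·14.8 = 44.4.
E[M] = a·E[Z] + b = (-3)·(-38) + (-29) = 85.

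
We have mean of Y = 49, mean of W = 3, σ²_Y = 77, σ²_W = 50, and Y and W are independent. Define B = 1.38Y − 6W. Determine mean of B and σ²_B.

mean of B = 49.62, σ²_B = 1946.6388

mean of B = 1.38·mean of Y + (-6)·mean of W = 1.38·49 + (-6)·3 = 49.62.
σ²_B = a²·σ²_Y + b²·σ²_W + 2ab·Cov(Y, W) with a = 1.38, b = -6.
Independence gives Cov(Y, W) = 0.
= 1.38²·77 + (-6)²·50 + 2·1.38·(-6)·0
= 146.6388 + 1800 + 0 = 1946.6388.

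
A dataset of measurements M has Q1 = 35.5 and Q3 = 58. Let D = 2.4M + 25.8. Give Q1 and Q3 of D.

a = 2.4 > 0: Q1(D) = a·Q1(M)+b = 111, Q3(D) = a·Q3(M)+b = 165.

Q1(D) = 111, Q3(D) = 165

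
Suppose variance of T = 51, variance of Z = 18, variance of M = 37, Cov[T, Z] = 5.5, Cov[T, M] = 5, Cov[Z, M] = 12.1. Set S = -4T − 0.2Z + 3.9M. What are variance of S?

variance of S = a²·variance of T + b²·variance of Z + c²·variance of M + 2ab·Cov[T, Z] + 2ac·Cov[T, M] + 2bc·Cov[Z, M], with a = -4, b = -0.2, c = 3.9.
= 816 + 0.72 + 562.77 + 8.8 + (-156) + (-18.876)
= 1213.414.

variance of S = 1213.414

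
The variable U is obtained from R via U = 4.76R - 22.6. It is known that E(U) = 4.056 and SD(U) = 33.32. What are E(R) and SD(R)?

E(R) = 5.6, SD(R) = 7

From U = 4.76R - 22.6: E(U) = a·E(R) + b, so E(R) = (E(U) − b)/a = (4.056 − (-22.6))/4.76 = 5.6.
SD(U) = |a|·SD(R), so SD(R) = 33.32/|4.76| = 7.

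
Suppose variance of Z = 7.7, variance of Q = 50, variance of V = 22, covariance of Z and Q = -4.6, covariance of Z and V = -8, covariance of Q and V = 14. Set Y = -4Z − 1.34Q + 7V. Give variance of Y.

variance of Y = a²·variance of Z + b²·variance of Q + c²·variance of V + 2ab·covariance of Z and Q + 2ac·covariance of Z and V + 2bc·covariance of Q and V, with a = -4, b = -1.34, c = 7.
= 123.2 + 89.78 + 1078 + (-49.312) + 448 + (-262.64)
= 1427.028.

variance of Y = 1427.028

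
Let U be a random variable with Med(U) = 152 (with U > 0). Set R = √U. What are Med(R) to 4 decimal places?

Med(R) = 12.3288

√U is monotone on this domain, so Med(R) = √(152) ≈ 12.3288.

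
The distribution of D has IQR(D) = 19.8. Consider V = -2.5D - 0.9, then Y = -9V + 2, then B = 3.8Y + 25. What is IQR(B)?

IQR(B) = 1692.9

IQR(V) = |-2.5|·19.8 = 49.5.
IQR(Y) = |-9|·49.5 = 445.5.
IQR(B) = |3.8|·445.5 = 1692.9.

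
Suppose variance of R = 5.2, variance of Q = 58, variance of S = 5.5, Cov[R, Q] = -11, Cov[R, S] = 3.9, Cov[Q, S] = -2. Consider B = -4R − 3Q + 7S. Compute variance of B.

variance of B = a²·variance of R + b²·variance of Q + c²·variance of S + 2ab·Cov[R, Q] + 2ac·Cov[R, S] + 2bc·Cov[Q, S], with a = -4, b = -3, c = 7.
= 83.2 + 522 + 269.5 + (-264) + (-218.4) + 84
= 476.3.

variance of B = 476.3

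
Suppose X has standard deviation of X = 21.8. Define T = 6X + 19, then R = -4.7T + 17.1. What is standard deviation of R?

standard deviation of R = 614.76

standard deviation of T = |6|·21.8 = 130.8.
standard deviation of R = |-4.7|·130.8 = 614.76.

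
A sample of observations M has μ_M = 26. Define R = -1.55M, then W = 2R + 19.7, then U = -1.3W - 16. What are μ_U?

μ_R = (-1.55)·26 = -40.3.
μ_W = 2·(-40.3) + 19.7 = -60.9.
μ_U = (-1.3)·(-60.9) + (-16) = 63.17.

μ_U = 63.17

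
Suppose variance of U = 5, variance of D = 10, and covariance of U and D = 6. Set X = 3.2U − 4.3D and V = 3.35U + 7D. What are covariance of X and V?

By bilinearity, covariance of X and V = ac·variance of U + bd·variance of D + (ad+bc)·covariance of U and D, with a=3.2, b=-4.3, c=3.35, d=7.
ac·variance of U = 3.2·3.35·5 = 53.6
bd·variance of D = (-4.3)·7·10 = -301
(ad+bc)·covariance of U and D = (7.995)·6 = 47.97
covariance of X and V = 53.6 + (-301) + 47.97 = -199.43.

covariance of X and V = -199.43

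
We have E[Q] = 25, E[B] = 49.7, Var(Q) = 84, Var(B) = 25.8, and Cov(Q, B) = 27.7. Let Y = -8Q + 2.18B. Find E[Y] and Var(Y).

E[Y] = (-8)·E[Q] + 2.18·E[B] = (-8)·25 + 2.18·49.7 = -91.654.
Var(Y) = a²·Var(Q) + b²·Var(B) + 2ab·Cov(Q, B) with a = -8, b = 2.18.
= (-8)²·84 + 2.18²·25.8 + 2·(-8)·2.18·27.7
= 5376 + 122.61192 + (-966.176) = 4532.43592.

E[Y] = -91.654, Var(Y) = 4532.43592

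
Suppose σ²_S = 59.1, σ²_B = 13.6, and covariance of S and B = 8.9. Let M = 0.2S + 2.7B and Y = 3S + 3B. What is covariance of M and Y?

covariance of M and Y = 223.05

By bilinearity, covariance of M and Y = ac·σ²_S + bd·σ²_B + (ad+bc)·covariance of S and B, with a=0.2, b=2.7, c=3, d=3.
ac·σ²_S = 0.2·3·59.1 = 35.46
bd·σ²_B = 2.7·3·13.6 = 110.16
(ad+bc)·covariance of S and B = (8.7)·8.9 = 77.43
covariance of M and Y = 35.46 + 110.16 + 77.43 = 223.05.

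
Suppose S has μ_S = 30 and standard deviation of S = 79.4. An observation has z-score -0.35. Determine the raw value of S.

S = μ_S + z·standard deviation of S = 30 + (-0.35)·79.4 = 2.21.

S = 2.21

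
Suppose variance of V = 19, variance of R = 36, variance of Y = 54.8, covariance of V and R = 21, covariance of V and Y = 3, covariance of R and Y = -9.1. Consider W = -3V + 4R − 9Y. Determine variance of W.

variance of W = 5499

variance of W = a²·variance of V + b²·variance of R + c²·variance of Y + 2ab·covariance of V and R + 2ac·covariance of V and Y + 2bc·covariance of R and Y, with a = -3, b = 4, c = -9.
= 171 + 576 + 4438.8 + (-504) + 162 + 655.2
= 5499.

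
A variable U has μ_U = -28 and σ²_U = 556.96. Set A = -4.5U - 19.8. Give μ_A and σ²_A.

μ_A = 106.2, σ²_A = 11278.44

A = -4.5U - 19.8 is linear with a = -4.5, b = -19.8.
μ_A = a·μ_U + b = (-4.5)·(-28) + (-19.8) = 106.2.
σ²_A = a²·σ²_U = (-4.5)²·556.96 = 11278.44 (the additive constant -19.8 does not affect variance).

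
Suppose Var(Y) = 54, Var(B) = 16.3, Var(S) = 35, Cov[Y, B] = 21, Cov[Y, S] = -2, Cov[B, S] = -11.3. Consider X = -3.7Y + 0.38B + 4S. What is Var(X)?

Var(X) = a²·Var(Y) + b²·Var(B) + c²·Var(S) + 2ab·Cov[Y, B] + 2ac·Cov[Y, S] + 2bc·Cov[B, S], with a = -3.7, b = 0.38, c = 4.
= 739.26 + 2.35372 + 560 + (-59.052) + 59.2 + (-34.352)
= 1267.40972.

Var(X) = 1267.40972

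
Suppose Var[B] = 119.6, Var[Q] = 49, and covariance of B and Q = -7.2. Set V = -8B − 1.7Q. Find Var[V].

Var[V] = a²·Var[B] + b²·Var[Q] + 2ab·covariance of B and Q with a = -8, b = -1.7.
= (-8)²·119.6 + (-1.7)²·49 + 2·(-8)·(-1.7)·(-7.2)
= 7654.4 + 141.61 + (-195.84) = 7600.17.

Var[V] = 7600.17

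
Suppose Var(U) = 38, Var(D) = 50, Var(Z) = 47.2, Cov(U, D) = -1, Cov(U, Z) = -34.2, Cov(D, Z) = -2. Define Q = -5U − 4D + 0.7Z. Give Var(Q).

Var(Q) = a²·Var(U) + b²·Var(D) + c²·Var(Z) + 2ab·Cov(U, D) + 2ac·Cov(U, Z) + 2bc·Cov(D, Z), with a = -5, b = -4, c = 0.7.
= 950 + 800 + 23.128 + (-40) + 239.4 + 11.2
= 1983.728.

Var(Q) = 1983.728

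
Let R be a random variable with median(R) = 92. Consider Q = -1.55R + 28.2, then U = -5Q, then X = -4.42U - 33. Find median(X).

median(X) = -2561.24

median(Q) = (-1.55)·92 + 28.2 = -114.4.
median(U) = (-5)·(-114.4) = 572.
median(X) = (-4.42)·572 + (-33) = -2561.24.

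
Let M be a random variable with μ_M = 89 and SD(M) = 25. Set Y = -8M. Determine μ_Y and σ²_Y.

Y = -8M is linear with a = -8, b = 0.
μ_Y = a·μ_M + b = (-8)·89 = -712.
σ²_M = 25² = 625.
σ²_Y = a²·σ²_M = (-8)²·625 = 40000.

μ_Y = -712, σ²_Y = 40000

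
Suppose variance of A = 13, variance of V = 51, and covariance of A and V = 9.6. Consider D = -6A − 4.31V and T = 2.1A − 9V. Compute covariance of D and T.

covariance of D and T = 2246.0004

By bilinearity, covariance of D and T = ac·variance of A + bd·variance of V + (ad+bc)·covariance of A and V, with a=-6, b=-4.31, c=2.1, d=-9.
ac·variance of A = (-6)·2.1·13 = -163.8
bd·variance of V = (-4.31)·(-9)·51 = 1978.29
(ad+bc)·covariance of A and V = (44.949)·9.6 = 431.5104
covariance of D and T = -163.8 + 1978.29 + 431.5104 = 2246.0004.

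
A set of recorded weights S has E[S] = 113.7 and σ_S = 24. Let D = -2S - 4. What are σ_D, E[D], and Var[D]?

σ_D = 48, E[D] = -231.4, Var[D] = 2304

D = -2S - 4 is linear with a = -2, b = -4.
σ_D = |a|·σ_S = |-2|·24 = 48.
E[D] = a·E[S] + b = (-2)·113.7 + (-4) = -231.4.
Var[S] = 24² = 576.
Var[D] = a²·Var[S] = (-2)²·576 = 2304 (the additive constant -4 does not affect variance).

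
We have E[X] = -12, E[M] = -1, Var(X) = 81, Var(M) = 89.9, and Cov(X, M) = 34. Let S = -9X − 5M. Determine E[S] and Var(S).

E[S] = 113, Var(S) = 11868.5

E[S] = (-9)·E[X] + (-5)·E[M] = (-9)·(-12) + (-5)·(-1) = 113.
Var(S) = a²·Var(X) + b²·Var(M) + 2ab·Cov(X, M) with a = -9, b = -5.
= (-9)²·81 + (-5)²·89.9 + 2·(-9)·(-5)·34
= 6561 + 2247.5 + 3060 = 11868.5.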